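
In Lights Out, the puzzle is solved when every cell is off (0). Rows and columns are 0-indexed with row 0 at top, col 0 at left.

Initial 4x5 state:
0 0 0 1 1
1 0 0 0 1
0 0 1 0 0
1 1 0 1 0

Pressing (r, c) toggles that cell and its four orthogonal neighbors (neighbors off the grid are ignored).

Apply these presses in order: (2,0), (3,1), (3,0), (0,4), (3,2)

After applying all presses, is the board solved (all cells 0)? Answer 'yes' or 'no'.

After press 1 at (2,0):
0 0 0 1 1
0 0 0 0 1
1 1 1 0 0
0 1 0 1 0

After press 2 at (3,1):
0 0 0 1 1
0 0 0 0 1
1 0 1 0 0
1 0 1 1 0

After press 3 at (3,0):
0 0 0 1 1
0 0 0 0 1
0 0 1 0 0
0 1 1 1 0

After press 4 at (0,4):
0 0 0 0 0
0 0 0 0 0
0 0 1 0 0
0 1 1 1 0

After press 5 at (3,2):
0 0 0 0 0
0 0 0 0 0
0 0 0 0 0
0 0 0 0 0

Lights still on: 0

Answer: yes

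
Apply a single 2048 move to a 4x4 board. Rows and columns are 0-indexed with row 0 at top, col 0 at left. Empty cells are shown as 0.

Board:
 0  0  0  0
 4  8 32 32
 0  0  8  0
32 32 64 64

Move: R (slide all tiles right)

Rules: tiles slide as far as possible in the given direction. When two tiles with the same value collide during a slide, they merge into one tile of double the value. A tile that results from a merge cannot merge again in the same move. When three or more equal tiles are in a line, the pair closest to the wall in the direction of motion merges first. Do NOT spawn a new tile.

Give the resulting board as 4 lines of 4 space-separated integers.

Slide right:
row 0: [0, 0, 0, 0] -> [0, 0, 0, 0]
row 1: [4, 8, 32, 32] -> [0, 4, 8, 64]
row 2: [0, 0, 8, 0] -> [0, 0, 0, 8]
row 3: [32, 32, 64, 64] -> [0, 0, 64, 128]

Answer:   0   0   0   0
  0   4   8  64
  0   0   0   8
  0   0  64 128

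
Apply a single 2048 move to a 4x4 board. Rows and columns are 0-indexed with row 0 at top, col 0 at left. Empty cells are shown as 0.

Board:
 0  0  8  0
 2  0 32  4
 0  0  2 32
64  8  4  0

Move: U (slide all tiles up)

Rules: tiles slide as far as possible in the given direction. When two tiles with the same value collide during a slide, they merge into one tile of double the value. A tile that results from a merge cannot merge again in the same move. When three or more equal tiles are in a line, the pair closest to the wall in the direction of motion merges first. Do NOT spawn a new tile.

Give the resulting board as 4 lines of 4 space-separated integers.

Slide up:
col 0: [0, 2, 0, 64] -> [2, 64, 0, 0]
col 1: [0, 0, 0, 8] -> [8, 0, 0, 0]
col 2: [8, 32, 2, 4] -> [8, 32, 2, 4]
col 3: [0, 4, 32, 0] -> [4, 32, 0, 0]

Answer:  2  8  8  4
64  0 32 32
 0  0  2  0
 0  0  4  0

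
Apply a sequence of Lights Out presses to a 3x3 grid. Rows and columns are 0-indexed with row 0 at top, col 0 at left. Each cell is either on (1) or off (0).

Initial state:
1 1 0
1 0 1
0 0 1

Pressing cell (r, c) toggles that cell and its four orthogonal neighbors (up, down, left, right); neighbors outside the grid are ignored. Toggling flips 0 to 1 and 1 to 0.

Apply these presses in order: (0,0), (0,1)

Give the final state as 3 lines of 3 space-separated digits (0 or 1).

Answer: 1 1 1
0 1 1
0 0 1

Derivation:
After press 1 at (0,0):
0 0 0
0 0 1
0 0 1

After press 2 at (0,1):
1 1 1
0 1 1
0 0 1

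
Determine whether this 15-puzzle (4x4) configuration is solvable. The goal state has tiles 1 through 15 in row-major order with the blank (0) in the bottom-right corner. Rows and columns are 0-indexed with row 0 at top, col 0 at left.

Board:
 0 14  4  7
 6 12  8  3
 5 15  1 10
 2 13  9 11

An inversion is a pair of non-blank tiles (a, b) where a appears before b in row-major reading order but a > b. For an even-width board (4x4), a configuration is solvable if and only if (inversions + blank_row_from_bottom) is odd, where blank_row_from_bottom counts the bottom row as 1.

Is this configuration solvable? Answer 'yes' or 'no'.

Answer: yes

Derivation:
Inversions: 51
Blank is in row 0 (0-indexed from top), which is row 4 counting from the bottom (bottom = 1).
51 + 4 = 55, which is odd, so the puzzle is solvable.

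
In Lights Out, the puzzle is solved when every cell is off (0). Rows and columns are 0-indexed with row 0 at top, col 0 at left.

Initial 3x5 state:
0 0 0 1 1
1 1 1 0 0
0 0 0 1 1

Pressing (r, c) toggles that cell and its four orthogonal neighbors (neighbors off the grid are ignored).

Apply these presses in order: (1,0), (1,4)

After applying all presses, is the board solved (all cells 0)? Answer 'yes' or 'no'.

After press 1 at (1,0):
1 0 0 1 1
0 0 1 0 0
1 0 0 1 1

After press 2 at (1,4):
1 0 0 1 0
0 0 1 1 1
1 0 0 1 0

Lights still on: 7

Answer: no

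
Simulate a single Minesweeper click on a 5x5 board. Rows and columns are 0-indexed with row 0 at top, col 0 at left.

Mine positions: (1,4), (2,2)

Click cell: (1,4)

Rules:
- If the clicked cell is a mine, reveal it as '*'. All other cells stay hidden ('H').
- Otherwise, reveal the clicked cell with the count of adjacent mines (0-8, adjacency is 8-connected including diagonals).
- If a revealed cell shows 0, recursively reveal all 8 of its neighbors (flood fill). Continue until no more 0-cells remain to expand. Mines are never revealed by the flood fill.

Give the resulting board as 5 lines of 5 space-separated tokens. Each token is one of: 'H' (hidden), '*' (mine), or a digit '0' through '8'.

H H H H H
H H H H *
H H H H H
H H H H H
H H H H H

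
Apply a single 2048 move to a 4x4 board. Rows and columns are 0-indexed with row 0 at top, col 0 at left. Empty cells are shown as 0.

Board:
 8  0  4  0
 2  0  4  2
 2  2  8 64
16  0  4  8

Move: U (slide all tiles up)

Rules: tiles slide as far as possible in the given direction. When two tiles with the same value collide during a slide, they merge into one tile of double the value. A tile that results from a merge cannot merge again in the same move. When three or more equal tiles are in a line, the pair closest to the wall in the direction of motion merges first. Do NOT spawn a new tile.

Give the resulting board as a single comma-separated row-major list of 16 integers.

Slide up:
col 0: [8, 2, 2, 16] -> [8, 4, 16, 0]
col 1: [0, 0, 2, 0] -> [2, 0, 0, 0]
col 2: [4, 4, 8, 4] -> [8, 8, 4, 0]
col 3: [0, 2, 64, 8] -> [2, 64, 8, 0]

Answer: 8, 2, 8, 2, 4, 0, 8, 64, 16, 0, 4, 8, 0, 0, 0, 0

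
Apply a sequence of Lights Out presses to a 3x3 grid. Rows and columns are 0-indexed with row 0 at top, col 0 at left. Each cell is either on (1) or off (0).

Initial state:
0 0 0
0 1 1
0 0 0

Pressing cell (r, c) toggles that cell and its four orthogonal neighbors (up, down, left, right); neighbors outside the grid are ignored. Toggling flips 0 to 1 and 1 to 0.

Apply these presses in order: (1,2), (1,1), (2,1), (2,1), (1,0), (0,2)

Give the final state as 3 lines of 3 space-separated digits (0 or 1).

After press 1 at (1,2):
0 0 1
0 0 0
0 0 1

After press 2 at (1,1):
0 1 1
1 1 1
0 1 1

After press 3 at (2,1):
0 1 1
1 0 1
1 0 0

After press 4 at (2,1):
0 1 1
1 1 1
0 1 1

After press 5 at (1,0):
1 1 1
0 0 1
1 1 1

After press 6 at (0,2):
1 0 0
0 0 0
1 1 1

Answer: 1 0 0
0 0 0
1 1 1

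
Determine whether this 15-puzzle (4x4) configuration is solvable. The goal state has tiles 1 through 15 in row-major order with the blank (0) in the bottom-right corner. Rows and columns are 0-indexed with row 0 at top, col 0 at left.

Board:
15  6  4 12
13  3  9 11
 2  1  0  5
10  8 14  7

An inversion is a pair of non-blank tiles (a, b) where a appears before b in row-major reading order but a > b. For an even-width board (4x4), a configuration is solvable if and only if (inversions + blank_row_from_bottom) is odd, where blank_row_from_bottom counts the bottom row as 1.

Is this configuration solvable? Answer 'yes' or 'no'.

Inversions: 58
Blank is in row 2 (0-indexed from top), which is row 2 counting from the bottom (bottom = 1).
58 + 2 = 60, which is even, so the puzzle is not solvable.

Answer: no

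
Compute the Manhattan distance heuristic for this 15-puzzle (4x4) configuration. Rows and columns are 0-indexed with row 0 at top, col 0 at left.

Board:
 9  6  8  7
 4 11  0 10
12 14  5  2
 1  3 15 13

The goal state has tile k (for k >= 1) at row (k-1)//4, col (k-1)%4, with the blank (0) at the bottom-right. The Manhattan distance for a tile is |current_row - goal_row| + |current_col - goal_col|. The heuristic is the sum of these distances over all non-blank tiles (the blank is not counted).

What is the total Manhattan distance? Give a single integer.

Answer: 37

Derivation:
Tile 9: at (0,0), goal (2,0), distance |0-2|+|0-0| = 2
Tile 6: at (0,1), goal (1,1), distance |0-1|+|1-1| = 1
Tile 8: at (0,2), goal (1,3), distance |0-1|+|2-3| = 2
Tile 7: at (0,3), goal (1,2), distance |0-1|+|3-2| = 2
Tile 4: at (1,0), goal (0,3), distance |1-0|+|0-3| = 4
Tile 11: at (1,1), goal (2,2), distance |1-2|+|1-2| = 2
Tile 10: at (1,3), goal (2,1), distance |1-2|+|3-1| = 3
Tile 12: at (2,0), goal (2,3), distance |2-2|+|0-3| = 3
Tile 14: at (2,1), goal (3,1), distance |2-3|+|1-1| = 1
Tile 5: at (2,2), goal (1,0), distance |2-1|+|2-0| = 3
Tile 2: at (2,3), goal (0,1), distance |2-0|+|3-1| = 4
Tile 1: at (3,0), goal (0,0), distance |3-0|+|0-0| = 3
Tile 3: at (3,1), goal (0,2), distance |3-0|+|1-2| = 4
Tile 15: at (3,2), goal (3,2), distance |3-3|+|2-2| = 0
Tile 13: at (3,3), goal (3,0), distance |3-3|+|3-0| = 3
Sum: 2 + 1 + 2 + 2 + 4 + 2 + 3 + 3 + 1 + 3 + 4 + 3 + 4 + 0 + 3 = 37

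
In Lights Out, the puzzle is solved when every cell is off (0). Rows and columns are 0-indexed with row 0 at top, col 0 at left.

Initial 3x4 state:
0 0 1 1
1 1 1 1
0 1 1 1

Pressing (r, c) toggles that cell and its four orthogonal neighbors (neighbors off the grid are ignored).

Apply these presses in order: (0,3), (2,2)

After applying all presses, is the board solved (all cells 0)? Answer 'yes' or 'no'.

After press 1 at (0,3):
0 0 0 0
1 1 1 0
0 1 1 1

After press 2 at (2,2):
0 0 0 0
1 1 0 0
0 0 0 0

Lights still on: 2

Answer: no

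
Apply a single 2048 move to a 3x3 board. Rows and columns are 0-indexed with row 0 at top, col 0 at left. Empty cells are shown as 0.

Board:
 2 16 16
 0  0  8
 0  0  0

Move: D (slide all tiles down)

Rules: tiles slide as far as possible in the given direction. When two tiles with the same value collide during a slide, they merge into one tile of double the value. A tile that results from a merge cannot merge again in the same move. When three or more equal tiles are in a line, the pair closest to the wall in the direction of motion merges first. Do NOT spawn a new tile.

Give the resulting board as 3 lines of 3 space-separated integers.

Answer:  0  0  0
 0  0 16
 2 16  8

Derivation:
Slide down:
col 0: [2, 0, 0] -> [0, 0, 2]
col 1: [16, 0, 0] -> [0, 0, 16]
col 2: [16, 8, 0] -> [0, 16, 8]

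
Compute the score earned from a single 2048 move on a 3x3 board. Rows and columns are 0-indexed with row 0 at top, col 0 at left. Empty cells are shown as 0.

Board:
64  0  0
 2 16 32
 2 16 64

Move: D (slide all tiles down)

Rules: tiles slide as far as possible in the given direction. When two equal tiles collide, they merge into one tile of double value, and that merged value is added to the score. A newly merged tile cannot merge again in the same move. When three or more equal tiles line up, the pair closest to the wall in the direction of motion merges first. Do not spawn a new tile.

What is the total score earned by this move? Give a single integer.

Answer: 36

Derivation:
Slide down:
col 0: [64, 2, 2] -> [0, 64, 4]  score +4 (running 4)
col 1: [0, 16, 16] -> [0, 0, 32]  score +32 (running 36)
col 2: [0, 32, 64] -> [0, 32, 64]  score +0 (running 36)
Board after move:
 0  0  0
64  0 32
 4 32 64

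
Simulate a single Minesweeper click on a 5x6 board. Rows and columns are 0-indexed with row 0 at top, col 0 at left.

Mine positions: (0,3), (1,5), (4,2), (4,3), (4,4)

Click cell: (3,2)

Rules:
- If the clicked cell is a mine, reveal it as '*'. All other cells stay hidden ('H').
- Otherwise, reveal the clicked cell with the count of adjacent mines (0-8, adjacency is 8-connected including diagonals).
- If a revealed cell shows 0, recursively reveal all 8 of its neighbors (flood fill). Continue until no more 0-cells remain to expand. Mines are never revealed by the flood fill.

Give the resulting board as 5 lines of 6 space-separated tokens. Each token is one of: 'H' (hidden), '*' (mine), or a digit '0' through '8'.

H H H H H H
H H H H H H
H H H H H H
H H 2 H H H
H H H H H H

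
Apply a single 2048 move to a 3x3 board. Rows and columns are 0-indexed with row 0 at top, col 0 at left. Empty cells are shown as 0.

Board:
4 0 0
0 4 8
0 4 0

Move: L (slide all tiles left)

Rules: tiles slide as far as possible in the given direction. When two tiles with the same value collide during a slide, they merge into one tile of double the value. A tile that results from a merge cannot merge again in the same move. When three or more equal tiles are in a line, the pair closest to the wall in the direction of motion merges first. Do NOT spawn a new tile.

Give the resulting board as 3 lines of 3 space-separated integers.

Slide left:
row 0: [4, 0, 0] -> [4, 0, 0]
row 1: [0, 4, 8] -> [4, 8, 0]
row 2: [0, 4, 0] -> [4, 0, 0]

Answer: 4 0 0
4 8 0
4 0 0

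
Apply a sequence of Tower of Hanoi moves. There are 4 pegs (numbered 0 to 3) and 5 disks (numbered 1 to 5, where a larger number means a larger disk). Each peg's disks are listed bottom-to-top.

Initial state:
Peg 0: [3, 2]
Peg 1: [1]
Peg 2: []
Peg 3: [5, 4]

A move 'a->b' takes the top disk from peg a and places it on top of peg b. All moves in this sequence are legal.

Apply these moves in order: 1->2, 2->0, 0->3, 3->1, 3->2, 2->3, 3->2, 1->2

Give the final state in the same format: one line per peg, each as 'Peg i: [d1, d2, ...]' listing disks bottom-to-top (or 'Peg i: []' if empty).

Answer: Peg 0: [3, 2]
Peg 1: []
Peg 2: [4, 1]
Peg 3: [5]

Derivation:
After move 1 (1->2):
Peg 0: [3, 2]
Peg 1: []
Peg 2: [1]
Peg 3: [5, 4]

After move 2 (2->0):
Peg 0: [3, 2, 1]
Peg 1: []
Peg 2: []
Peg 3: [5, 4]

After move 3 (0->3):
Peg 0: [3, 2]
Peg 1: []
Peg 2: []
Peg 3: [5, 4, 1]

After move 4 (3->1):
Peg 0: [3, 2]
Peg 1: [1]
Peg 2: []
Peg 3: [5, 4]

After move 5 (3->2):
Peg 0: [3, 2]
Peg 1: [1]
Peg 2: [4]
Peg 3: [5]

After move 6 (2->3):
Peg 0: [3, 2]
Peg 1: [1]
Peg 2: []
Peg 3: [5, 4]

After move 7 (3->2):
Peg 0: [3, 2]
Peg 1: [1]
Peg 2: [4]
Peg 3: [5]

After move 8 (1->2):
Peg 0: [3, 2]
Peg 1: []
Peg 2: [4, 1]
Peg 3: [5]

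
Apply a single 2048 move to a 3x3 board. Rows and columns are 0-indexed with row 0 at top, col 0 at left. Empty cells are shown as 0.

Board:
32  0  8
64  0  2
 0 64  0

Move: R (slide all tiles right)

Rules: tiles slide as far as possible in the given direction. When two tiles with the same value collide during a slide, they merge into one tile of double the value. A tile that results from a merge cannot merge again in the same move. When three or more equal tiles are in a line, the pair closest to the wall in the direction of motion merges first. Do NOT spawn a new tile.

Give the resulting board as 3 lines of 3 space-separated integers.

Answer:  0 32  8
 0 64  2
 0  0 64

Derivation:
Slide right:
row 0: [32, 0, 8] -> [0, 32, 8]
row 1: [64, 0, 2] -> [0, 64, 2]
row 2: [0, 64, 0] -> [0, 0, 64]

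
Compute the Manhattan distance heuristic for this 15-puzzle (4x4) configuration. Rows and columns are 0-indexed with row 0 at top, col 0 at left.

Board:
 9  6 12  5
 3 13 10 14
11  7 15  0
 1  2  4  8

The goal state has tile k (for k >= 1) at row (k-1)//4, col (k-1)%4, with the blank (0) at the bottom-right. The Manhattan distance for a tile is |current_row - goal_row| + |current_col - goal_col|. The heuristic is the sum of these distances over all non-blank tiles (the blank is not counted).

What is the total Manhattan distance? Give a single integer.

Answer: 39

Derivation:
Tile 9: (0,0)->(2,0) = 2
Tile 6: (0,1)->(1,1) = 1
Tile 12: (0,2)->(2,3) = 3
Tile 5: (0,3)->(1,0) = 4
Tile 3: (1,0)->(0,2) = 3
Tile 13: (1,1)->(3,0) = 3
Tile 10: (1,2)->(2,1) = 2
Tile 14: (1,3)->(3,1) = 4
Tile 11: (2,0)->(2,2) = 2
Tile 7: (2,1)->(1,2) = 2
Tile 15: (2,2)->(3,2) = 1
Tile 1: (3,0)->(0,0) = 3
Tile 2: (3,1)->(0,1) = 3
Tile 4: (3,2)->(0,3) = 4
Tile 8: (3,3)->(1,3) = 2
Sum: 2 + 1 + 3 + 4 + 3 + 3 + 2 + 4 + 2 + 2 + 1 + 3 + 3 + 4 + 2 = 39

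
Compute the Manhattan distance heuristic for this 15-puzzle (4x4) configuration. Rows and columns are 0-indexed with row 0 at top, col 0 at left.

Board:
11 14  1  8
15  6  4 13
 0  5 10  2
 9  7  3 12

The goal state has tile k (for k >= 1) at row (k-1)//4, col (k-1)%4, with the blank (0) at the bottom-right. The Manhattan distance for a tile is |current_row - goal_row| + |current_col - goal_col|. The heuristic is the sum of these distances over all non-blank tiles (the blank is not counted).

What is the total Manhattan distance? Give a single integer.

Answer: 36

Derivation:
Tile 11: (0,0)->(2,2) = 4
Tile 14: (0,1)->(3,1) = 3
Tile 1: (0,2)->(0,0) = 2
Tile 8: (0,3)->(1,3) = 1
Tile 15: (1,0)->(3,2) = 4
Tile 6: (1,1)->(1,1) = 0
Tile 4: (1,2)->(0,3) = 2
Tile 13: (1,3)->(3,0) = 5
Tile 5: (2,1)->(1,0) = 2
Tile 10: (2,2)->(2,1) = 1
Tile 2: (2,3)->(0,1) = 4
Tile 9: (3,0)->(2,0) = 1
Tile 7: (3,1)->(1,2) = 3
Tile 3: (3,2)->(0,2) = 3
Tile 12: (3,3)->(2,3) = 1
Sum: 4 + 3 + 2 + 1 + 4 + 0 + 2 + 5 + 2 + 1 + 4 + 1 + 3 + 3 + 1 = 36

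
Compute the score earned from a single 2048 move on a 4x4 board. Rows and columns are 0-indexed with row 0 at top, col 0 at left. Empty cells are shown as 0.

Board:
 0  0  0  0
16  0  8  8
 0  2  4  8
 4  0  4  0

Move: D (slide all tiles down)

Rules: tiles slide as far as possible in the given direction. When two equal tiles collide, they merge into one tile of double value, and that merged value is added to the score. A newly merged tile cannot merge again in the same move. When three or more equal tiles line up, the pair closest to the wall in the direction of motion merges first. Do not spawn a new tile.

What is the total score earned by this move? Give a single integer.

Slide down:
col 0: [0, 16, 0, 4] -> [0, 0, 16, 4]  score +0 (running 0)
col 1: [0, 0, 2, 0] -> [0, 0, 0, 2]  score +0 (running 0)
col 2: [0, 8, 4, 4] -> [0, 0, 8, 8]  score +8 (running 8)
col 3: [0, 8, 8, 0] -> [0, 0, 0, 16]  score +16 (running 24)
Board after move:
 0  0  0  0
 0  0  0  0
16  0  8  0
 4  2  8 16

Answer: 24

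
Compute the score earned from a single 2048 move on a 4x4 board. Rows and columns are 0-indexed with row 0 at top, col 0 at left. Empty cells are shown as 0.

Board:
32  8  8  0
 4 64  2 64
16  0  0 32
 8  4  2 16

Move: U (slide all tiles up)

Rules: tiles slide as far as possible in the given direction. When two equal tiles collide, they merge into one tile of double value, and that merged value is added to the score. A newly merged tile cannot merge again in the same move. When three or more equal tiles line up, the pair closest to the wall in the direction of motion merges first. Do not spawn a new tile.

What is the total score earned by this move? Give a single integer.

Answer: 4

Derivation:
Slide up:
col 0: [32, 4, 16, 8] -> [32, 4, 16, 8]  score +0 (running 0)
col 1: [8, 64, 0, 4] -> [8, 64, 4, 0]  score +0 (running 0)
col 2: [8, 2, 0, 2] -> [8, 4, 0, 0]  score +4 (running 4)
col 3: [0, 64, 32, 16] -> [64, 32, 16, 0]  score +0 (running 4)
Board after move:
32  8  8 64
 4 64  4 32
16  4  0 16
 8  0  0  0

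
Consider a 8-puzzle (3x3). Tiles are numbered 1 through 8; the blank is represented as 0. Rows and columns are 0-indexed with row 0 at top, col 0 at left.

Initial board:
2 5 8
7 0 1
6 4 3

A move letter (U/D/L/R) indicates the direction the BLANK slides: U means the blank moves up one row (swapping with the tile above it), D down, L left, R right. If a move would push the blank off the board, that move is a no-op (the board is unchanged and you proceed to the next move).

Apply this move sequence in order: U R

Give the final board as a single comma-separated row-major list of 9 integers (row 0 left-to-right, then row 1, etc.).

Answer: 2, 8, 0, 7, 5, 1, 6, 4, 3

Derivation:
After move 1 (U):
2 0 8
7 5 1
6 4 3

After move 2 (R):
2 8 0
7 5 1
6 4 3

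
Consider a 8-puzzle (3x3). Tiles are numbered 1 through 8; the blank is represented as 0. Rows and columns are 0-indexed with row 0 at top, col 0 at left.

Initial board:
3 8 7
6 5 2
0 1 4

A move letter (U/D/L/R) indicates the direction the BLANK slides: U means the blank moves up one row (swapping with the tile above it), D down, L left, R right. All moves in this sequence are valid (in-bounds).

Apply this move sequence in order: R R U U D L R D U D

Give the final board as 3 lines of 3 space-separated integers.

Answer: 3 8 7
6 5 2
1 4 0

Derivation:
After move 1 (R):
3 8 7
6 5 2
1 0 4

After move 2 (R):
3 8 7
6 5 2
1 4 0

After move 3 (U):
3 8 7
6 5 0
1 4 2

After move 4 (U):
3 8 0
6 5 7
1 4 2

After move 5 (D):
3 8 7
6 5 0
1 4 2

After move 6 (L):
3 8 7
6 0 5
1 4 2

After move 7 (R):
3 8 7
6 5 0
1 4 2

After move 8 (D):
3 8 7
6 5 2
1 4 0

After move 9 (U):
3 8 7
6 5 0
1 4 2

After move 10 (D):
3 8 7
6 5 2
1 4 0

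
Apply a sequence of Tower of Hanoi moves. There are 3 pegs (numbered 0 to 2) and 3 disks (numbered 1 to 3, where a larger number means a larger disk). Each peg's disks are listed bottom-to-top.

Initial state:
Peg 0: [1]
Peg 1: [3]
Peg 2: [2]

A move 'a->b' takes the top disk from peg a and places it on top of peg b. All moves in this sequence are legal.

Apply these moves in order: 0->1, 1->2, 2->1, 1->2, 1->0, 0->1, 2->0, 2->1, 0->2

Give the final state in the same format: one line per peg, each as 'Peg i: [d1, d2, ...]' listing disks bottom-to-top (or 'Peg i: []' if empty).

Answer: Peg 0: []
Peg 1: [3, 2]
Peg 2: [1]

Derivation:
After move 1 (0->1):
Peg 0: []
Peg 1: [3, 1]
Peg 2: [2]

After move 2 (1->2):
Peg 0: []
Peg 1: [3]
Peg 2: [2, 1]

After move 3 (2->1):
Peg 0: []
Peg 1: [3, 1]
Peg 2: [2]

After move 4 (1->2):
Peg 0: []
Peg 1: [3]
Peg 2: [2, 1]

After move 5 (1->0):
Peg 0: [3]
Peg 1: []
Peg 2: [2, 1]

After move 6 (0->1):
Peg 0: []
Peg 1: [3]
Peg 2: [2, 1]

After move 7 (2->0):
Peg 0: [1]
Peg 1: [3]
Peg 2: [2]

After move 8 (2->1):
Peg 0: [1]
Peg 1: [3, 2]
Peg 2: []

After move 9 (0->2):
Peg 0: []
Peg 1: [3, 2]
Peg 2: [1]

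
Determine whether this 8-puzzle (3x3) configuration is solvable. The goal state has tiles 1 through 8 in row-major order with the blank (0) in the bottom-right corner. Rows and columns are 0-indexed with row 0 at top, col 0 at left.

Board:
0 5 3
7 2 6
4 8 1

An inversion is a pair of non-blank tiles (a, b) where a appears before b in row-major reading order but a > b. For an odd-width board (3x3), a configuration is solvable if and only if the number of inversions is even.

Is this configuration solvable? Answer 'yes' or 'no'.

Answer: no

Derivation:
Inversions (pairs i<j in row-major order where tile[i] > tile[j] > 0): 15
15 is odd, so the puzzle is not solvable.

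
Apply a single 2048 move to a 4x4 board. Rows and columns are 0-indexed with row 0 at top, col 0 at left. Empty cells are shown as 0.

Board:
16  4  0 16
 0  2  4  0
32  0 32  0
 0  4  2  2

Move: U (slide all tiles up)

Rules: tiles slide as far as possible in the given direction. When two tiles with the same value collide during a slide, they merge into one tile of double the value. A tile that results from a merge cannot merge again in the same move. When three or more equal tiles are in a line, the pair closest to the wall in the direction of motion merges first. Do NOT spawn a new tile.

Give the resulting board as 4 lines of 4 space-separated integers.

Slide up:
col 0: [16, 0, 32, 0] -> [16, 32, 0, 0]
col 1: [4, 2, 0, 4] -> [4, 2, 4, 0]
col 2: [0, 4, 32, 2] -> [4, 32, 2, 0]
col 3: [16, 0, 0, 2] -> [16, 2, 0, 0]

Answer: 16  4  4 16
32  2 32  2
 0  4  2  0
 0  0  0  0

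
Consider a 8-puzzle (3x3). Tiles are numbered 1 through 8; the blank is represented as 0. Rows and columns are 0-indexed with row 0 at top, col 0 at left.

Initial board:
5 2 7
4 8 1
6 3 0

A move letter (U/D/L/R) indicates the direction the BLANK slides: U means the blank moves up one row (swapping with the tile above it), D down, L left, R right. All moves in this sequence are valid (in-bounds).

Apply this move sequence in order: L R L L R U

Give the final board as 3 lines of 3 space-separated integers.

After move 1 (L):
5 2 7
4 8 1
6 0 3

After move 2 (R):
5 2 7
4 8 1
6 3 0

After move 3 (L):
5 2 7
4 8 1
6 0 3

After move 4 (L):
5 2 7
4 8 1
0 6 3

After move 5 (R):
5 2 7
4 8 1
6 0 3

After move 6 (U):
5 2 7
4 0 1
6 8 3

Answer: 5 2 7
4 0 1
6 8 3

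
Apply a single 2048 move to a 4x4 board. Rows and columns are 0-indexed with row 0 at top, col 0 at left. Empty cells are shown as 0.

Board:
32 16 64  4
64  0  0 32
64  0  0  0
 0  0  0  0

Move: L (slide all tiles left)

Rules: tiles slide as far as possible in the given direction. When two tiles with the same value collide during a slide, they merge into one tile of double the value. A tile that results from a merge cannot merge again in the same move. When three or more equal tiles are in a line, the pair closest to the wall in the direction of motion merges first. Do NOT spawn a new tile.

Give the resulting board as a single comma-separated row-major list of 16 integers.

Slide left:
row 0: [32, 16, 64, 4] -> [32, 16, 64, 4]
row 1: [64, 0, 0, 32] -> [64, 32, 0, 0]
row 2: [64, 0, 0, 0] -> [64, 0, 0, 0]
row 3: [0, 0, 0, 0] -> [0, 0, 0, 0]

Answer: 32, 16, 64, 4, 64, 32, 0, 0, 64, 0, 0, 0, 0, 0, 0, 0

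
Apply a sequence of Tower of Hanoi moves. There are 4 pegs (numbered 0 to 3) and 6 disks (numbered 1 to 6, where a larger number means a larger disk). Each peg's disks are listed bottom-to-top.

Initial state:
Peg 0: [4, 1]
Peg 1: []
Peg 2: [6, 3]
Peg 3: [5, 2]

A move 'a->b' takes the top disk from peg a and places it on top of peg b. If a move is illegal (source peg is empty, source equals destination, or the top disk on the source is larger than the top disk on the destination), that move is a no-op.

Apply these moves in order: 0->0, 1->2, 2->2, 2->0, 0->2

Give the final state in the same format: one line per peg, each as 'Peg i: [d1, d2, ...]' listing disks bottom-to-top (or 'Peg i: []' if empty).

Answer: Peg 0: [4]
Peg 1: []
Peg 2: [6, 3, 1]
Peg 3: [5, 2]

Derivation:
After move 1 (0->0):
Peg 0: [4, 1]
Peg 1: []
Peg 2: [6, 3]
Peg 3: [5, 2]

After move 2 (1->2):
Peg 0: [4, 1]
Peg 1: []
Peg 2: [6, 3]
Peg 3: [5, 2]

After move 3 (2->2):
Peg 0: [4, 1]
Peg 1: []
Peg 2: [6, 3]
Peg 3: [5, 2]

After move 4 (2->0):
Peg 0: [4, 1]
Peg 1: []
Peg 2: [6, 3]
Peg 3: [5, 2]

After move 5 (0->2):
Peg 0: [4]
Peg 1: []
Peg 2: [6, 3, 1]
Peg 3: [5, 2]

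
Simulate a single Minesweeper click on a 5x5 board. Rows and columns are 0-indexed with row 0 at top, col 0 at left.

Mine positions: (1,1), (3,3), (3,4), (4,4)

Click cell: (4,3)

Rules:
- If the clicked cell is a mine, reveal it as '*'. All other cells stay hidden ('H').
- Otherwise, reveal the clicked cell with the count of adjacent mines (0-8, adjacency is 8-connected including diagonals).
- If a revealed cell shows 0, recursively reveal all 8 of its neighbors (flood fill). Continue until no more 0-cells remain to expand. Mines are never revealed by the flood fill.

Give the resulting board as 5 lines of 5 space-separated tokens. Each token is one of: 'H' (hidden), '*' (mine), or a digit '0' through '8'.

H H H H H
H H H H H
H H H H H
H H H H H
H H H 3 H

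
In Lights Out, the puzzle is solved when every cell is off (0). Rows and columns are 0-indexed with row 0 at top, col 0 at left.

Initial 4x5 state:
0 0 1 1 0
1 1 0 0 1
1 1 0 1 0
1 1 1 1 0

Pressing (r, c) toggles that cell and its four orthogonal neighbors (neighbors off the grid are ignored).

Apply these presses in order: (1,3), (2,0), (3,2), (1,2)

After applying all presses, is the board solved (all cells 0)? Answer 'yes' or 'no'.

Answer: yes

Derivation:
After press 1 at (1,3):
0 0 1 0 0
1 1 1 1 0
1 1 0 0 0
1 1 1 1 0

After press 2 at (2,0):
0 0 1 0 0
0 1 1 1 0
0 0 0 0 0
0 1 1 1 0

After press 3 at (3,2):
0 0 1 0 0
0 1 1 1 0
0 0 1 0 0
0 0 0 0 0

After press 4 at (1,2):
0 0 0 0 0
0 0 0 0 0
0 0 0 0 0
0 0 0 0 0

Lights still on: 0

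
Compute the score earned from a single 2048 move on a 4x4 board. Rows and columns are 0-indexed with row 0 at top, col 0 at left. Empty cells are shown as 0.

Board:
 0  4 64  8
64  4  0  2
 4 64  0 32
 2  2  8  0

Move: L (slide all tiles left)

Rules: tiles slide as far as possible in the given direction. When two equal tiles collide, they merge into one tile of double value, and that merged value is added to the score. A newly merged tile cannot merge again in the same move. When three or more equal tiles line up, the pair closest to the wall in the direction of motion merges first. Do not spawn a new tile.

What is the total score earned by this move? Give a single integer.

Slide left:
row 0: [0, 4, 64, 8] -> [4, 64, 8, 0]  score +0 (running 0)
row 1: [64, 4, 0, 2] -> [64, 4, 2, 0]  score +0 (running 0)
row 2: [4, 64, 0, 32] -> [4, 64, 32, 0]  score +0 (running 0)
row 3: [2, 2, 8, 0] -> [4, 8, 0, 0]  score +4 (running 4)
Board after move:
 4 64  8  0
64  4  2  0
 4 64 32  0
 4  8  0  0

Answer: 4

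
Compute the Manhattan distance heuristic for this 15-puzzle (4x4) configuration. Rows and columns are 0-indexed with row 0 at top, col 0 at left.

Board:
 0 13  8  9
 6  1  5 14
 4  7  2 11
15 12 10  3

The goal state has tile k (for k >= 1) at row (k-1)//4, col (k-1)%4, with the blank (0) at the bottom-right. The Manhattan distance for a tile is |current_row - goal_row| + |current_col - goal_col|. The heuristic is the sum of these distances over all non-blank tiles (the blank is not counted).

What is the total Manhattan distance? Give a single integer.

Tile 13: (0,1)->(3,0) = 4
Tile 8: (0,2)->(1,3) = 2
Tile 9: (0,3)->(2,0) = 5
Tile 6: (1,0)->(1,1) = 1
Tile 1: (1,1)->(0,0) = 2
Tile 5: (1,2)->(1,0) = 2
Tile 14: (1,3)->(3,1) = 4
Tile 4: (2,0)->(0,3) = 5
Tile 7: (2,1)->(1,2) = 2
Tile 2: (2,2)->(0,1) = 3
Tile 11: (2,3)->(2,2) = 1
Tile 15: (3,0)->(3,2) = 2
Tile 12: (3,1)->(2,3) = 3
Tile 10: (3,2)->(2,1) = 2
Tile 3: (3,3)->(0,2) = 4
Sum: 4 + 2 + 5 + 1 + 2 + 2 + 4 + 5 + 2 + 3 + 1 + 2 + 3 + 2 + 4 = 42

Answer: 42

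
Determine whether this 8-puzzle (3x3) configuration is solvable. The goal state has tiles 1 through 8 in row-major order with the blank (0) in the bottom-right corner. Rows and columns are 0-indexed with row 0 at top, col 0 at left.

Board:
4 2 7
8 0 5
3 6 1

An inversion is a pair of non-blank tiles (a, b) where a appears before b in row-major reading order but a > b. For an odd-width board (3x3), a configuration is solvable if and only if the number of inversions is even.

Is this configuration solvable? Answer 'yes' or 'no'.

Answer: yes

Derivation:
Inversions (pairs i<j in row-major order where tile[i] > tile[j] > 0): 16
16 is even, so the puzzle is solvable.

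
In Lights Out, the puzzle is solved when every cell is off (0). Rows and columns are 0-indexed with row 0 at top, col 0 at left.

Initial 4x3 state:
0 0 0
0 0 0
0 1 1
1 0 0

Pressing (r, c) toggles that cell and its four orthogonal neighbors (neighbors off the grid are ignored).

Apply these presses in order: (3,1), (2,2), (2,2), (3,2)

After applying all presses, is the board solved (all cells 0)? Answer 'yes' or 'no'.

After press 1 at (3,1):
0 0 0
0 0 0
0 0 1
0 1 1

After press 2 at (2,2):
0 0 0
0 0 1
0 1 0
0 1 0

After press 3 at (2,2):
0 0 0
0 0 0
0 0 1
0 1 1

After press 4 at (3,2):
0 0 0
0 0 0
0 0 0
0 0 0

Lights still on: 0

Answer: yes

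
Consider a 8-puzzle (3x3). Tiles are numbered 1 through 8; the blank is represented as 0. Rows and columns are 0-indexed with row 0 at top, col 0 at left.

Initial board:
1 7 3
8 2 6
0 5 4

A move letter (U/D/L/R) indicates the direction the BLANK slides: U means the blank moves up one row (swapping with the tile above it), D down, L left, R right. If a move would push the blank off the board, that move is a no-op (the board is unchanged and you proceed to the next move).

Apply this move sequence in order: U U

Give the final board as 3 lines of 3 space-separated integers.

After move 1 (U):
1 7 3
0 2 6
8 5 4

After move 2 (U):
0 7 3
1 2 6
8 5 4

Answer: 0 7 3
1 2 6
8 5 4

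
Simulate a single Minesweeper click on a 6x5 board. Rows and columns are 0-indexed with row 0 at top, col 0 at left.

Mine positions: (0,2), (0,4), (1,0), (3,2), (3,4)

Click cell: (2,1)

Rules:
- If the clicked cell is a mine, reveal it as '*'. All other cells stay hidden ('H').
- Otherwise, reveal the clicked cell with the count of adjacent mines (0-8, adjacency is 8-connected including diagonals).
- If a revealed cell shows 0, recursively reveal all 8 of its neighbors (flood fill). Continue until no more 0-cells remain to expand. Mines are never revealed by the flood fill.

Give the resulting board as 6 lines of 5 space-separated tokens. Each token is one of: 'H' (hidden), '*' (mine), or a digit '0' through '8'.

H H H H H
H H H H H
H 2 H H H
H H H H H
H H H H H
H H H H H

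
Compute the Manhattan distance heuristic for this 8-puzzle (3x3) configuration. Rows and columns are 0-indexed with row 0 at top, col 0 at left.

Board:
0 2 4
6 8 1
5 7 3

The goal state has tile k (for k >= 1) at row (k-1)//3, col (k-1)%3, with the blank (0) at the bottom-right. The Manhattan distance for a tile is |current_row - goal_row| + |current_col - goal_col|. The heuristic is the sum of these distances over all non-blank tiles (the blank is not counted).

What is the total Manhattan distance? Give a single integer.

Answer: 14

Derivation:
Tile 2: (0,1)->(0,1) = 0
Tile 4: (0,2)->(1,0) = 3
Tile 6: (1,0)->(1,2) = 2
Tile 8: (1,1)->(2,1) = 1
Tile 1: (1,2)->(0,0) = 3
Tile 5: (2,0)->(1,1) = 2
Tile 7: (2,1)->(2,0) = 1
Tile 3: (2,2)->(0,2) = 2
Sum: 0 + 3 + 2 + 1 + 3 + 2 + 1 + 2 = 14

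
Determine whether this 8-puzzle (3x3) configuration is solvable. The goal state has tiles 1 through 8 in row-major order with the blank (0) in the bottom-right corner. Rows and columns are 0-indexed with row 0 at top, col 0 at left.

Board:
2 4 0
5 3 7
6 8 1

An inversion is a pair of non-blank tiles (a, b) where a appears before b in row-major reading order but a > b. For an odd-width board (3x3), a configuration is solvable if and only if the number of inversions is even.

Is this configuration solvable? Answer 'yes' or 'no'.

Inversions (pairs i<j in row-major order where tile[i] > tile[j] > 0): 10
10 is even, so the puzzle is solvable.

Answer: yes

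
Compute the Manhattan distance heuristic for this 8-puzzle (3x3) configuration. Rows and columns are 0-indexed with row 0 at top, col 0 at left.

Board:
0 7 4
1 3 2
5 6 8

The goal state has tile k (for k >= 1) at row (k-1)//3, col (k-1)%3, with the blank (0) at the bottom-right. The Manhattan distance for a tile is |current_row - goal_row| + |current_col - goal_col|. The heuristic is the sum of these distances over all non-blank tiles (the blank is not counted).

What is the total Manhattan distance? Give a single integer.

Answer: 16

Derivation:
Tile 7: (0,1)->(2,0) = 3
Tile 4: (0,2)->(1,0) = 3
Tile 1: (1,0)->(0,0) = 1
Tile 3: (1,1)->(0,2) = 2
Tile 2: (1,2)->(0,1) = 2
Tile 5: (2,0)->(1,1) = 2
Tile 6: (2,1)->(1,2) = 2
Tile 8: (2,2)->(2,1) = 1
Sum: 3 + 3 + 1 + 2 + 2 + 2 + 2 + 1 = 16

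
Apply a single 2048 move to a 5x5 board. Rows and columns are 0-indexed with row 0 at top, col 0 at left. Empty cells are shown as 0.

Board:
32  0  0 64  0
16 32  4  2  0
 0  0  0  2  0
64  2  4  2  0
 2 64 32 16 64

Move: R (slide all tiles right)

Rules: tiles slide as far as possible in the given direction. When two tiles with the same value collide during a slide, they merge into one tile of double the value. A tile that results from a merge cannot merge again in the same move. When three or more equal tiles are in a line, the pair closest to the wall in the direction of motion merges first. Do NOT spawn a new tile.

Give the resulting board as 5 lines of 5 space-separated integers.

Slide right:
row 0: [32, 0, 0, 64, 0] -> [0, 0, 0, 32, 64]
row 1: [16, 32, 4, 2, 0] -> [0, 16, 32, 4, 2]
row 2: [0, 0, 0, 2, 0] -> [0, 0, 0, 0, 2]
row 3: [64, 2, 4, 2, 0] -> [0, 64, 2, 4, 2]
row 4: [2, 64, 32, 16, 64] -> [2, 64, 32, 16, 64]

Answer:  0  0  0 32 64
 0 16 32  4  2
 0  0  0  0  2
 0 64  2  4  2
 2 64 32 16 64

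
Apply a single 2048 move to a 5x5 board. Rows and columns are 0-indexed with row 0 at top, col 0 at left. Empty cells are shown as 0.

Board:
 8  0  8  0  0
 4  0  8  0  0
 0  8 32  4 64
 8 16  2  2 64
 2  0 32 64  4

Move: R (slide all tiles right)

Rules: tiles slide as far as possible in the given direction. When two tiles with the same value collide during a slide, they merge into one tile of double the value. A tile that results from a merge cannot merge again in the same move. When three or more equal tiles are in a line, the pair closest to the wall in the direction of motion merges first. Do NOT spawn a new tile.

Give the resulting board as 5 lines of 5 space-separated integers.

Answer:  0  0  0  0 16
 0  0  0  4  8
 0  8 32  4 64
 0  8 16  4 64
 0  2 32 64  4

Derivation:
Slide right:
row 0: [8, 0, 8, 0, 0] -> [0, 0, 0, 0, 16]
row 1: [4, 0, 8, 0, 0] -> [0, 0, 0, 4, 8]
row 2: [0, 8, 32, 4, 64] -> [0, 8, 32, 4, 64]
row 3: [8, 16, 2, 2, 64] -> [0, 8, 16, 4, 64]
row 4: [2, 0, 32, 64, 4] -> [0, 2, 32, 64, 4]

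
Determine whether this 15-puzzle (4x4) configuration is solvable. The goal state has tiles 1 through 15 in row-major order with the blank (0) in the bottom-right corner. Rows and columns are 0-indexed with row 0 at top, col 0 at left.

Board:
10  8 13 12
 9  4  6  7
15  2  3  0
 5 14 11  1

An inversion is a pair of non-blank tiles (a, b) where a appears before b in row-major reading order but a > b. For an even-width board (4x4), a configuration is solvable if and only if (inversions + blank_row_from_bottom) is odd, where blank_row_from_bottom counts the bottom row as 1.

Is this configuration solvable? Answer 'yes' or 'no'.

Answer: yes

Derivation:
Inversions: 65
Blank is in row 2 (0-indexed from top), which is row 2 counting from the bottom (bottom = 1).
65 + 2 = 67, which is odd, so the puzzle is solvable.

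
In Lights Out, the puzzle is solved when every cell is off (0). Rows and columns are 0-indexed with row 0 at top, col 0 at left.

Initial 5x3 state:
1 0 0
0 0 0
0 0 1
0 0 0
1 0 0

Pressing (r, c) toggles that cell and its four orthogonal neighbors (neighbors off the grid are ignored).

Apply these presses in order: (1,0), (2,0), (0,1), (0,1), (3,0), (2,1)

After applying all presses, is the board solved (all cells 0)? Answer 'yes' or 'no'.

Answer: yes

Derivation:
After press 1 at (1,0):
0 0 0
1 1 0
1 0 1
0 0 0
1 0 0

After press 2 at (2,0):
0 0 0
0 1 0
0 1 1
1 0 0
1 0 0

After press 3 at (0,1):
1 1 1
0 0 0
0 1 1
1 0 0
1 0 0

After press 4 at (0,1):
0 0 0
0 1 0
0 1 1
1 0 0
1 0 0

After press 5 at (3,0):
0 0 0
0 1 0
1 1 1
0 1 0
0 0 0

After press 6 at (2,1):
0 0 0
0 0 0
0 0 0
0 0 0
0 0 0

Lights still on: 0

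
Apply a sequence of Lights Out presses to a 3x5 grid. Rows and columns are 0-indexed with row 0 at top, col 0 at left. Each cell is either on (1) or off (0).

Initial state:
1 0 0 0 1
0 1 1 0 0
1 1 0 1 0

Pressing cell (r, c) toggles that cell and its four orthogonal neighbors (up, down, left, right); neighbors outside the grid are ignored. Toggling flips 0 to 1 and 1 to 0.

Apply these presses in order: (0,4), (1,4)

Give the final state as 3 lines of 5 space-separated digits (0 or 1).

Answer: 1 0 0 1 1
0 1 1 1 0
1 1 0 1 1

Derivation:
After press 1 at (0,4):
1 0 0 1 0
0 1 1 0 1
1 1 0 1 0

After press 2 at (1,4):
1 0 0 1 1
0 1 1 1 0
1 1 0 1 1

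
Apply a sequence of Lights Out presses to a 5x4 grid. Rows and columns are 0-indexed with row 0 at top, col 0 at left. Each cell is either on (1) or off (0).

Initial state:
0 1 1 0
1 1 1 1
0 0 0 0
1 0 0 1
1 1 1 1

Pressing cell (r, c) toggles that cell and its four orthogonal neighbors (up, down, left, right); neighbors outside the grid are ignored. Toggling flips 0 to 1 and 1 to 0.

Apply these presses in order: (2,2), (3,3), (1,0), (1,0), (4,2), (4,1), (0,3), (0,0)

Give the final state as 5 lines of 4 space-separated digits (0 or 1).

Answer: 1 0 0 1
0 1 0 0
0 1 1 0
1 1 1 0
0 1 1 1

Derivation:
After press 1 at (2,2):
0 1 1 0
1 1 0 1
0 1 1 1
1 0 1 1
1 1 1 1

After press 2 at (3,3):
0 1 1 0
1 1 0 1
0 1 1 0
1 0 0 0
1 1 1 0

After press 3 at (1,0):
1 1 1 0
0 0 0 1
1 1 1 0
1 0 0 0
1 1 1 0

After press 4 at (1,0):
0 1 1 0
1 1 0 1
0 1 1 0
1 0 0 0
1 1 1 0

After press 5 at (4,2):
0 1 1 0
1 1 0 1
0 1 1 0
1 0 1 0
1 0 0 1

After press 6 at (4,1):
0 1 1 0
1 1 0 1
0 1 1 0
1 1 1 0
0 1 1 1

After press 7 at (0,3):
0 1 0 1
1 1 0 0
0 1 1 0
1 1 1 0
0 1 1 1

After press 8 at (0,0):
1 0 0 1
0 1 0 0
0 1 1 0
1 1 1 0
0 1 1 1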